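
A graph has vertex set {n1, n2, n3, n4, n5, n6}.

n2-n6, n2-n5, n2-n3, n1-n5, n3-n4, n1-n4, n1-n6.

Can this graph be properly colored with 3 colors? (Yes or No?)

The chromatic number is 3. The cycle n2-n3-n4-n1-n6-n2 has odd length 5, so it cannot be 2-colored; at least 3 colors are needed.
3 colors suffice: n1=1, n2=1, n3=3, n4=2, n5=2, n6=2.
That is already a proper 3-coloring.

Yes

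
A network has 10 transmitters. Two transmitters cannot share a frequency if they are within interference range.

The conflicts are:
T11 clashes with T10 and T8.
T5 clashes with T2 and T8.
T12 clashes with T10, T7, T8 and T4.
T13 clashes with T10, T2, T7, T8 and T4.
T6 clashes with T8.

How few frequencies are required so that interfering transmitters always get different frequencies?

2

T13 and T4 conflict, so at least 2 frequencies are needed.
2 frequencies suffice: frequency 1 → {T11, T5, T12, T13, T6}; frequency 2 → {T10, T2, T7, T8, T4}. Each listed conflict is separated.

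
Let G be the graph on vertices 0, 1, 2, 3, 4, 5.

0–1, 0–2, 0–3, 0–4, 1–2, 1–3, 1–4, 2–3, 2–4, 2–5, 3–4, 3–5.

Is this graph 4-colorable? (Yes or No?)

0, 1, 2, 3, 4 form a clique, so at least 5 colors are needed.
So 4 colors are not enough.

No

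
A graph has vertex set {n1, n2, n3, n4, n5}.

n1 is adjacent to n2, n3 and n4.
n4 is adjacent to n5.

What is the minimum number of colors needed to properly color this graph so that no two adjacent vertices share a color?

n1 and n4 are adjacent, so at least 2 colors are needed.
2 colors suffice: color 1 → {n1, n5}; color 2 → {n2, n3, n4}. Each edge has distinct colors on its endpoints.

2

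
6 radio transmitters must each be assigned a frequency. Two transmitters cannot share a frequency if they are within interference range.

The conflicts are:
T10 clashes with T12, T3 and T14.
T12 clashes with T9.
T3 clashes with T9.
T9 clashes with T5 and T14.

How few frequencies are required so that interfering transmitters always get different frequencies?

T3 and T9 conflict, so at least 2 frequencies are needed.
2 frequencies suffice: frequency 1 → {T10, T9}; frequency 2 → {T12, T3, T5, T14}. Each listed conflict is separated.

2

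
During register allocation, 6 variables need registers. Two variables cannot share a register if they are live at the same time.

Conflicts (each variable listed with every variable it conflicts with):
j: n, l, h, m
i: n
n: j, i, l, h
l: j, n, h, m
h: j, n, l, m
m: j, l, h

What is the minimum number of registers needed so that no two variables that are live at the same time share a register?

4

j, l, h, m are mutually in conflict, so at least 4 registers are needed.
A valid assignment using 4 registers: j=2, i=1, n=4, l=1, h=3, m=4. Every pair that conflicts lands in different registers.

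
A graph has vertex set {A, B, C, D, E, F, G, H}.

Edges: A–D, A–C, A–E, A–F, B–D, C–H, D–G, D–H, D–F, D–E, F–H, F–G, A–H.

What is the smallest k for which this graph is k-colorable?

4

A, D, F, H are mutually adjacent (a clique of size 4), so at least 4 colors are needed.
One proper 4-coloring: A=2, B=2, C=1, D=1, E=3, F=3, G=2, H=4. No two adjacent vertices share a color.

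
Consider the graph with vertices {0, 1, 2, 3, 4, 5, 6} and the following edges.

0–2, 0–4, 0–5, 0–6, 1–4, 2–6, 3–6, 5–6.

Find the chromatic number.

0, 5, 6 are mutually adjacent, so at least 3 colors are needed.
A valid assignment using 3 colors: 0=blue, 1=blue, 2=green, 3=blue, 4=red, 5=green, 6=red. No two adjacent vertices share a color.

3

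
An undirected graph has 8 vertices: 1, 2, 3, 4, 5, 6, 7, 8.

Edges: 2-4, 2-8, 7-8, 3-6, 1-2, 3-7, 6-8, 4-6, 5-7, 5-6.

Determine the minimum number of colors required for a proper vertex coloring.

5 and 7 are adjacent, so at least 2 colors are needed.
2 colors suffice: 1=b, 2=a, 3=b, 4=b, 5=b, 6=a, 7=a, 8=b. No two adjacent vertices share a color.

2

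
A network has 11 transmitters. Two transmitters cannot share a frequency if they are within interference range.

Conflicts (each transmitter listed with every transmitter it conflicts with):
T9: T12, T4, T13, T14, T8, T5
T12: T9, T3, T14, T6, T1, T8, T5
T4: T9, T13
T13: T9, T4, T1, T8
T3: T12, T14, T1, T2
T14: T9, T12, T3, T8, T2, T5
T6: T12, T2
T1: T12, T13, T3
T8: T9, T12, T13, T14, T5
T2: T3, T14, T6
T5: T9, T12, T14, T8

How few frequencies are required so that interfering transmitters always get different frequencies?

T9, T12, T14, T8, T5 pairwise conflict, so at least 5 frequencies are needed.
5 frequencies suffice: frequency 1 → {T12, T13, T2}; frequency 2 → {T4, T14, T6, T1}; frequency 3 → {T9, T3}; frequency 4 → {T8}; frequency 5 → {T5}. Each listed conflict is separated.

5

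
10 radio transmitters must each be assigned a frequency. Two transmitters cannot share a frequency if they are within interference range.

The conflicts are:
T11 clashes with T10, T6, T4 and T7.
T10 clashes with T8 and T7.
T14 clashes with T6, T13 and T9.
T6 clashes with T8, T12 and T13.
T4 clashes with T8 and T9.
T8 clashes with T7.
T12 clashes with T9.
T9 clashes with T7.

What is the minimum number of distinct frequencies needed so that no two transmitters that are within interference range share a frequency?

3

T14, T6, T13 pairwise conflict, so at least 3 frequencies are needed.
Using 3 frequencies: T11=2, T10=1, T14=2, T6=1, T4=3, T8=2, T12=2, T13=3, T9=1, T7=3. Each listed conflict is separated.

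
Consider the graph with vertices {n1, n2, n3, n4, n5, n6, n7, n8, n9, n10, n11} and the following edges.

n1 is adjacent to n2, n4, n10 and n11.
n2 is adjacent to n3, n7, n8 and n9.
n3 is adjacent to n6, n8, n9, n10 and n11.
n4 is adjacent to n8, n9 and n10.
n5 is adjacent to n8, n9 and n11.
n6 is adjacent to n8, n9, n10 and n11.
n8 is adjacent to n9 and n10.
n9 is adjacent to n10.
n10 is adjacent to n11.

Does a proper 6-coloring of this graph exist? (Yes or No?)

Yes

The chromatic number is 5. n3, n6, n8, n9, n10 are mutually adjacent (a clique of size 5), so at least 5 colors are needed.
A valid assignment using 5 colors: n1=3, n2=1, n3=4, n4=4, n5=1, n6=5, n7=2, n8=3, n9=2, n10=1, n11=2.
Since 6 ≥ 5, a proper 6-coloring certainly exists.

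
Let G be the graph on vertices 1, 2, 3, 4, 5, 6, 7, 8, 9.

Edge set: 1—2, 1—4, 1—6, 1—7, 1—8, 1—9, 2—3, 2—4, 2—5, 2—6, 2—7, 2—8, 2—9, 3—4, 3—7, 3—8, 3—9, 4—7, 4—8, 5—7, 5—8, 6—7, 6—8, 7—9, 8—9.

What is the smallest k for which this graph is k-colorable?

2, 3, 8, 9 are mutually adjacent (a clique of size 4), so at least 4 colors are needed.
4 colors suffice: color red → {2}; color blue → {7, 8}; color green → {1, 3, 5}; color yellow → {4, 6, 9}. Every edge joins two different colors.

4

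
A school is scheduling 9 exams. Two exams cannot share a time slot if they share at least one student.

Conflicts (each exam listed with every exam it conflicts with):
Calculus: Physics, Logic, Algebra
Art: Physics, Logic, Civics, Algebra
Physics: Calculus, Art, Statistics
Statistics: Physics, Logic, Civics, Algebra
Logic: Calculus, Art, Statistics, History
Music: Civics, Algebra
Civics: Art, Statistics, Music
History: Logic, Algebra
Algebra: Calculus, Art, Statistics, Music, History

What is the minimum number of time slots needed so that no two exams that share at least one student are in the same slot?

Statistics and Logic conflict, so at least 2 time slots are needed.
2 time slots suffice: time slot 1 → {Physics, Logic, Civics, Algebra}; time slot 2 → {Calculus, Art, Statistics, Music, History}. Each listed conflict is separated.

2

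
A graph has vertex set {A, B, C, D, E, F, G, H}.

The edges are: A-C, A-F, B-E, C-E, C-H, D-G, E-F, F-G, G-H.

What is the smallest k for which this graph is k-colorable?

The cycle C-H-G-F-E-C has odd length 5, so it cannot be 2-colored; at least 3 colors are needed.
3 colors suffice: A=1, B=2, C=2, D=2, E=1, F=2, G=1, H=3. Each edge has distinct colors on its endpoints.

3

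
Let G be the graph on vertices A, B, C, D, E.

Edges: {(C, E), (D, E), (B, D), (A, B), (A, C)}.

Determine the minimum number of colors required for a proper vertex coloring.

The cycle A-B-D-E-C-A has odd length 5, so it cannot be 2-colored; at least 3 colors are needed.
A valid assignment using 3 colors: A=2, B=3, C=1, D=1, E=2. No two adjacent vertices share a color.

3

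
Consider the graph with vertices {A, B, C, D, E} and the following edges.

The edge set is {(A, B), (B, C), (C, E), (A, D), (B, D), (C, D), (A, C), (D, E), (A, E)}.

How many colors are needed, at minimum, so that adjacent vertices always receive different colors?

4

A, C, D, E are mutually adjacent (a clique of size 4), so at least 4 colors are needed.
A valid assignment using 4 colors: A=1, B=4, C=3, D=2, E=4. Each edge has distinct colors on its endpoints.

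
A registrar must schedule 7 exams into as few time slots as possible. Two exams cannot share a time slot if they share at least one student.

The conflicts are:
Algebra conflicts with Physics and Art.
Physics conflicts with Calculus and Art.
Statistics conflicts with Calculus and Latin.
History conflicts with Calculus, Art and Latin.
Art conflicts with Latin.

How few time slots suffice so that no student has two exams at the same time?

3

History, Art, Latin all conflict with each other, so at least 3 time slots are needed.
Using 3 time slots: Algebra=3, Physics=2, Statistics=2, History=2, Calculus=1, Art=1, Latin=3. No two conflicting exams share a time slot.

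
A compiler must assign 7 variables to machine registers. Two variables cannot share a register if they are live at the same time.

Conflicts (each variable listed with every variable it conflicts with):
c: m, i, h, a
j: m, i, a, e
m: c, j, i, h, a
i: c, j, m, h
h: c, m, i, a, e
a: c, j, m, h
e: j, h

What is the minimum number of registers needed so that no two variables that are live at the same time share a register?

c, m, h, a pairwise conflict, so at least 4 registers are needed.
4 registers suffice: register 1 → {m, e}; register 2 → {j, h}; register 3 → {c}; register 4 → {i, a}. Each listed conflict is separated.

4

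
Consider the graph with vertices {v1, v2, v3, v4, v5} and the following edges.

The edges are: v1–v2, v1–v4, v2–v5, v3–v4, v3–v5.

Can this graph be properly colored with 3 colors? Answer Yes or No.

Yes

The chromatic number is 3. The cycle v5-v3-v4-v1-v2-v5 has odd length 5, so it cannot be 2-colored; at least 3 colors are needed.
3 colors suffice: v1=2, v2=1, v3=2, v4=1, v5=3.
That is already a proper 3-coloring.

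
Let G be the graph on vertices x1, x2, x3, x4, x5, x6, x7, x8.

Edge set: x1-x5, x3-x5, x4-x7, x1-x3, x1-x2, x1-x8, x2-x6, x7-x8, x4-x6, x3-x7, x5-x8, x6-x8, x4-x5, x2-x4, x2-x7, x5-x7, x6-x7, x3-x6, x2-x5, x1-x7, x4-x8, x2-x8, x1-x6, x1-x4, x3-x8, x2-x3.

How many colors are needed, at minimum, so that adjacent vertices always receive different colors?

x1, x2, x3, x5, x7, x8 are pairwise adjacent (a clique of size 6), so at least 6 colors are needed.
6 colors suffice: x1=3, x2=4, x3=5, x4=5, x5=6, x6=6, x7=2, x8=1. Every edge joins two different colors.

6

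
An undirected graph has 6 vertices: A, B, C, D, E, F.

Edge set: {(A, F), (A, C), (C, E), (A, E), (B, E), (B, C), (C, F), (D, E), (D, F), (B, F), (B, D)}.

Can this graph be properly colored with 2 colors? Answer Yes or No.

No

B, D, F are pairwise adjacent, so at least 3 colors are needed.
So 2 colors are not enough.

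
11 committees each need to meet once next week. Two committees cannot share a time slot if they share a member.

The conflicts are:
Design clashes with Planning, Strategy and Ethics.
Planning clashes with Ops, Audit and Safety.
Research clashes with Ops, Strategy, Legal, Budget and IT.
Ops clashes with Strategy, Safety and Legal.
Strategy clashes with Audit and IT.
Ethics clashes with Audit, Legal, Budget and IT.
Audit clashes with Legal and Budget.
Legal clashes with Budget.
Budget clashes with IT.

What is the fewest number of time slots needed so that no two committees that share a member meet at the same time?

4

Ethics, Audit, Legal, Budget all conflict with each other, so at least 4 time slots are needed.
4 time slots suffice: time slot 1 → {Planning, Strategy, Ethics}; time slot 2 → {Design, Safety, Legal, IT}; time slot 3 → {Research, Audit}; time slot 4 → {Ops, Budget}. Each listed conflict is separated.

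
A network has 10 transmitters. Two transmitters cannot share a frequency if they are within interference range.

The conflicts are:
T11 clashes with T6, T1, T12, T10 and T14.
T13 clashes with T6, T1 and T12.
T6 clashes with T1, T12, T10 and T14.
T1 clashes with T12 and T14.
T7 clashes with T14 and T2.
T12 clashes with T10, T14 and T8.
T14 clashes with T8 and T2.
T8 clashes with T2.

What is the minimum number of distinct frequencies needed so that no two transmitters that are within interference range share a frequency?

T11, T6, T1, T12, T14 all conflict with each other, so at least 5 frequencies are needed.
5 frequencies suffice: T11=5, T13=1, T6=3, T1=4, T7=3, T12=2, T10=1, T14=1, T8=3, T2=2. Each listed conflict is separated.

5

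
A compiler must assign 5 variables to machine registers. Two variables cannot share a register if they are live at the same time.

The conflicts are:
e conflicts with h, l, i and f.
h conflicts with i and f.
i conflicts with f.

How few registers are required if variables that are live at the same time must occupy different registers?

e, h, i, f all conflict with each other, so at least 4 registers are needed.
4 registers suffice: register 1 → {e}; register 2 → {l, i}; register 3 → {f}; register 4 → {h}. Every pair that conflicts lands in different registers.

4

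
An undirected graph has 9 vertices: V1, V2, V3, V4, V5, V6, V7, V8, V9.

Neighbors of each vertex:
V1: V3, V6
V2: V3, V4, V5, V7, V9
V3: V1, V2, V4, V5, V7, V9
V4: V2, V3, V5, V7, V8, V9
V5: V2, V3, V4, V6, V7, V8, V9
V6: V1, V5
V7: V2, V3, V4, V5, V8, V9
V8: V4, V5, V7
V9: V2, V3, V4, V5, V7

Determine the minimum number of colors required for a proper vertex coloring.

6

V2, V3, V4, V5, V7, V9 are mutually adjacent (a clique of size 6), so at least 6 colors are needed.
6 colors suffice: V1=1, V2=6, V3=3, V4=4, V5=1, V6=2, V7=2, V8=3, V9=5. No two adjacent vertices share a color.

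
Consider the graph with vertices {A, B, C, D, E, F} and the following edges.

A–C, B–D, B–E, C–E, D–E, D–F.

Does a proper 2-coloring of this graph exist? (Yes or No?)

No

B, D, E are mutually adjacent, so at least 3 colors are needed.
So 2 colors are not enough.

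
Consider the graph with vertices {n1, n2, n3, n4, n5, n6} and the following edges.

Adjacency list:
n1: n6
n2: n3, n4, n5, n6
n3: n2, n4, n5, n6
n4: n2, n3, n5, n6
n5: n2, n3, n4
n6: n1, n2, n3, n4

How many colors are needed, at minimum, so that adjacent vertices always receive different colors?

4

n2, n3, n4, n5 form a clique, so at least 4 colors are needed.
4 colors suffice: color R → {n1, n3}; color B → {n2}; color G → {n5, n6}; color Y → {n4}. Each edge has distinct colors on its endpoints.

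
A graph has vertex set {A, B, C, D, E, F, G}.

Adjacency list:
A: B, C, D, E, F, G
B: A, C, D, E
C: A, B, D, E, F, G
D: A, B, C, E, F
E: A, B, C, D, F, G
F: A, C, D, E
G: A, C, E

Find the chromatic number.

A, C, D, E, F are pairwise adjacent (a clique of size 5), so at least 5 colors are needed.
5 colors suffice: color 1 → {E}; color 2 → {C}; color 3 → {A}; color 4 → {D, G}; color 5 → {B, F}. Each edge has distinct colors on its endpoints.

5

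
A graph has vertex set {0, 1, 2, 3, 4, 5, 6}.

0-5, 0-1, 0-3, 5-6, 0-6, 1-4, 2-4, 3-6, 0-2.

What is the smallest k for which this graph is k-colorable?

3

0, 3, 6 are mutually adjacent, so at least 3 colors are needed.
3 colors suffice: 0=red, 1=blue, 2=blue, 3=green, 4=red, 5=green, 6=blue. No two adjacent vertices share a color.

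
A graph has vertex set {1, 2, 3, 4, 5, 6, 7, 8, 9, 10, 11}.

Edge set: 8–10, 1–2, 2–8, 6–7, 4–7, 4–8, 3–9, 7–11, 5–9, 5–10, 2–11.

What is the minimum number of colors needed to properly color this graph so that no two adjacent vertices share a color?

The cycle 8-2-11-7-4-8 has odd length 5, so it cannot be 2-colored; at least 3 colors are needed.
3 colors suffice: color a → {1, 3, 5, 7, 8}; color b → {2, 4, 6, 9, 10}; color c → {11}. Each edge has distinct colors on its endpoints.

3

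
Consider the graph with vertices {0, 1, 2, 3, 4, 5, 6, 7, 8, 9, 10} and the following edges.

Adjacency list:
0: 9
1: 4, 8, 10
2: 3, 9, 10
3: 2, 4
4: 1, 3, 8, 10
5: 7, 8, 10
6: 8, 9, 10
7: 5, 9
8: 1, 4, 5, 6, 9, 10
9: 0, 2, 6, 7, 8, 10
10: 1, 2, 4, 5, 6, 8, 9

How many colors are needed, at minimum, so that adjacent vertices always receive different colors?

4

1, 4, 8, 10 are mutually adjacent (a clique of size 4), so at least 4 colors are needed.
4 colors suffice: color red → {0, 3, 7, 10}; color blue → {2, 8}; color green → {4, 5, 9}; color yellow → {1, 6}. No two adjacent vertices share a color.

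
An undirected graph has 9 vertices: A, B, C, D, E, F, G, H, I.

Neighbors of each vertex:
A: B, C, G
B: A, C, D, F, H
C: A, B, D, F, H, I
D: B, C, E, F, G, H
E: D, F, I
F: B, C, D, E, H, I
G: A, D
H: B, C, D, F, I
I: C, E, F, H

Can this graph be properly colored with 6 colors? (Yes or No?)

The chromatic number is 5. B, C, D, F, H are mutually adjacent (a clique of size 5), so at least 5 colors are needed.
A valid assignment using 5 colors: A=1, B=5, C=2, D=3, E=2, F=1, G=2, H=4, I=3.
Since 6 ≥ 5, a proper 6-coloring certainly exists.

Yes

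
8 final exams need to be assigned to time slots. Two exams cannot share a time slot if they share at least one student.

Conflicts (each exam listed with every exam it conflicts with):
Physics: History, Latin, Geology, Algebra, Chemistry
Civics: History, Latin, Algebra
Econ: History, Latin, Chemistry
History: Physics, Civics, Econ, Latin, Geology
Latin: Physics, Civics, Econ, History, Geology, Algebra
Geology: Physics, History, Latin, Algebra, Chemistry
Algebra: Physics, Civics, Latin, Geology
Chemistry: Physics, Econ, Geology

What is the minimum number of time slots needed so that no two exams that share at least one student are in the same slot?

4

Physics, Latin, Geology, Algebra are mutually in conflict, so at least 4 time slots are needed.
4 time slots suffice: Physics=4, Civics=2, Econ=2, History=3, Latin=1, Geology=2, Algebra=3, Chemistry=1. No two conflicting exams share a time slot.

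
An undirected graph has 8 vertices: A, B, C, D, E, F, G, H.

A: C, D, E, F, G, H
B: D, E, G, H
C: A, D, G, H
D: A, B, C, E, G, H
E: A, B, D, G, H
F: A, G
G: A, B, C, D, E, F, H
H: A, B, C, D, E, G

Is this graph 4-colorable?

B, D, E, G, H are mutually adjacent (a clique of size 5), so at least 5 colors are needed.
So 4 colors are not enough.

No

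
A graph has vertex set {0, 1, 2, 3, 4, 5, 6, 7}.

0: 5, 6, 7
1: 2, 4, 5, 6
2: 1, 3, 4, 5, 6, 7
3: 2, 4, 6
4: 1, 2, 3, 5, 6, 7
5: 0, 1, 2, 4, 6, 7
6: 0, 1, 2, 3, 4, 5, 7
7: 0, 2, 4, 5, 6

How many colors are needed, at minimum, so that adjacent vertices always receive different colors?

5

2, 4, 5, 6, 7 form a clique, so at least 5 colors are needed.
5 colors suffice: 0=blue, 1=purple, 2=yellow, 3=green, 4=blue, 5=green, 6=red, 7=purple. No two adjacent vertices share a color.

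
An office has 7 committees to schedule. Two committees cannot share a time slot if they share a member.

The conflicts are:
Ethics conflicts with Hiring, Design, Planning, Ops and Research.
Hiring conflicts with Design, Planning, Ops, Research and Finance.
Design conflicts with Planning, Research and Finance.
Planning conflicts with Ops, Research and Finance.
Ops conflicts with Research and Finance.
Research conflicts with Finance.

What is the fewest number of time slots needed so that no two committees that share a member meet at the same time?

5

Ethics, Hiring, Planning, Ops, Research pairwise conflict, so at least 5 time slots are needed.
5 time slots suffice: time slot 1 → {Hiring}; time slot 2 → {Research}; time slot 3 → {Planning}; time slot 4 → {Ethics, Finance}; time slot 5 → {Design, Ops}. Each listed conflict is separated.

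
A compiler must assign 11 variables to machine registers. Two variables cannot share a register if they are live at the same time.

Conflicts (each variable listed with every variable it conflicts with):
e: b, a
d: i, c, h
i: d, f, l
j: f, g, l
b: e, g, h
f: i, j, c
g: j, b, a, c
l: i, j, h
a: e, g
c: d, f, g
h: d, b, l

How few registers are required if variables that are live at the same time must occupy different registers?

The cycle j-g-b-h-l-j has odd length 5, so it cannot be 2-colored; at least 3 registers are needed.
Using 3 registers: e=1, d=1, i=2, j=2, b=2, f=1, g=1, l=1, a=2, c=2, h=3. Each listed conflict is separated.

3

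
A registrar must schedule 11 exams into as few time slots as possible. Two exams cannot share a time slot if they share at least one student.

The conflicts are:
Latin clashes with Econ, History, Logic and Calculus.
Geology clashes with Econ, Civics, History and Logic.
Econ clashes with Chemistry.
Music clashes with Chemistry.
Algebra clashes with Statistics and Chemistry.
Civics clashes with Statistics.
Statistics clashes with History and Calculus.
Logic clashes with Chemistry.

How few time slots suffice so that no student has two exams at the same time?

2

Music and Chemistry conflict, so at least 2 time slots are needed.
2 time slots suffice: time slot 1 → {Latin, Geology, Statistics, Chemistry}; time slot 2 → {Econ, Music, Algebra, Civics, History, Logic, Calculus}. No two conflicting exams share a time slot.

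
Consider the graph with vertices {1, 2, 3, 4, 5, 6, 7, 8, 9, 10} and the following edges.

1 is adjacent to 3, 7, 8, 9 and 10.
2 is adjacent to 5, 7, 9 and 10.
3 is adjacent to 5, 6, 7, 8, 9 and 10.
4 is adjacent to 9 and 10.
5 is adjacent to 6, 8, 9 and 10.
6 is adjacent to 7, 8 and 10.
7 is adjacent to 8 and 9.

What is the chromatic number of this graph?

3, 5, 6, 8 are mutually adjacent (a clique of size 4), so at least 4 colors are needed.
4 colors suffice: color a → {2, 3, 4}; color b → {5, 7}; color c → {8, 9, 10}; color d → {1, 6}. Every edge joins two different colors.

4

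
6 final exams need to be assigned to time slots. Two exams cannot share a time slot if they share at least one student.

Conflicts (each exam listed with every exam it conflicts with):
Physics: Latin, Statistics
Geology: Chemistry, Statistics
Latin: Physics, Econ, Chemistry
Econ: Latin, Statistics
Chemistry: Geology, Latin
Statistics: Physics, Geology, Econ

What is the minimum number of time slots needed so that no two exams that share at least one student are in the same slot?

The cycle Latin-Econ-Statistics-Geology-Chemistry-Latin has odd length 5, so it cannot be 2-colored; at least 3 time slots are needed.
3 time slots suffice: time slot 1 → {Latin, Statistics}; time slot 2 → {Physics, Geology, Econ}; time slot 3 → {Chemistry}. Every pair that conflicts lands in different time slots.

3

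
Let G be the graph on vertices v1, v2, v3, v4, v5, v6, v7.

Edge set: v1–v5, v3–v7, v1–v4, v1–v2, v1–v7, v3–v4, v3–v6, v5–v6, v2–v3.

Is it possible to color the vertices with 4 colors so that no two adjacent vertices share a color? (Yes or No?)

The chromatic number is 3. The cycle v6-v3-v2-v1-v5-v6 has odd length 5, so it cannot be 2-colored; at least 3 colors are needed.
One proper 3-coloring: v1=red, v2=blue, v3=red, v4=blue, v5=green, v6=blue, v7=blue.
Since 4 ≥ 3, a proper 4-coloring certainly exists.

Yes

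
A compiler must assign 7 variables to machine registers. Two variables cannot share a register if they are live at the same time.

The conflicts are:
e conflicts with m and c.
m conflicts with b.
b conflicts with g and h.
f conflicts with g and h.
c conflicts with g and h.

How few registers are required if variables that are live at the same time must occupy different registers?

3

The cycle b-m-e-c-h-b has odd length 5, so it cannot be 2-colored; at least 3 registers are needed.
A valid assignment using 3 registers: e=2, m=3, b=1, f=1, c=1, g=2, h=2. No two conflicting variables share a register.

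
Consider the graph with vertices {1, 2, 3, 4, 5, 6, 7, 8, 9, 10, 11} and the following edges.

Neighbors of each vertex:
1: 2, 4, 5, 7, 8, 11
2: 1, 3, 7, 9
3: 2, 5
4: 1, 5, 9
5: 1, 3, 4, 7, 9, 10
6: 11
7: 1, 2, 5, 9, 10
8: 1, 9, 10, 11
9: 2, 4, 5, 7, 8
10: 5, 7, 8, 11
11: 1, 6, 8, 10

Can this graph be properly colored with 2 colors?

5, 7, 10 form a triangle, so at least 3 colors are needed.
So 2 colors are not enough.

No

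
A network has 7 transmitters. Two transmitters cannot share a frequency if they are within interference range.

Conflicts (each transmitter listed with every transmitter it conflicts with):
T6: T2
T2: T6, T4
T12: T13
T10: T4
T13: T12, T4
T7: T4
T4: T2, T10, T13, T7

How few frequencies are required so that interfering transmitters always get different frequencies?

T10 and T4 conflict, so at least 2 frequencies are needed.
2 frequencies suffice: T6=1, T2=2, T12=1, T10=2, T13=2, T7=2, T4=1. Every pair that conflicts lands in different frequencies.

2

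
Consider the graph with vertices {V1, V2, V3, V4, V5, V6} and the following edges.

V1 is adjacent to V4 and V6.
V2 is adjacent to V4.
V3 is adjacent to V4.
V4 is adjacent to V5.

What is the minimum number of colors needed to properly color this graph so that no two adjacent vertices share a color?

2

V1 and V6 are adjacent, so at least 2 colors are needed.
One proper 2-coloring: V1=2, V2=2, V3=2, V4=1, V5=2, V6=1. No two adjacent vertices share a color.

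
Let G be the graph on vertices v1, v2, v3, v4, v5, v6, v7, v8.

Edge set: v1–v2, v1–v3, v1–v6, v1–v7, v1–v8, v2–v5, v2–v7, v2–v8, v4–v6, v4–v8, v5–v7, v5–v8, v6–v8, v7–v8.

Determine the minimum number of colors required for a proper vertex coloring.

4

v1, v2, v7, v8 are pairwise adjacent (a clique of size 4), so at least 4 colors are needed.
One proper 4-coloring: v1=2, v2=3, v3=1, v4=2, v5=2, v6=3, v7=4, v8=1. No two adjacent vertices share a color.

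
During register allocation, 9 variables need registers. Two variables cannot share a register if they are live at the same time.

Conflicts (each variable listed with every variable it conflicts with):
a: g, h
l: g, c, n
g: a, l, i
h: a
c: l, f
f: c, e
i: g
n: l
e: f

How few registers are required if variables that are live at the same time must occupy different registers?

2

l and g conflict, so at least 2 registers are needed.
2 registers suffice: register 1 → {a, l, f, i}; register 2 → {g, h, c, n, e}. Every pair that conflicts lands in different registers.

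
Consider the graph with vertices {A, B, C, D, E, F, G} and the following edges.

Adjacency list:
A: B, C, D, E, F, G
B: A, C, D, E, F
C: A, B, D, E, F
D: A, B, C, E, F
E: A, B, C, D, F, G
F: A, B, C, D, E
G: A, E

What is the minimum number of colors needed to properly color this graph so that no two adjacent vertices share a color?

A, B, C, D, E, F are pairwise adjacent (a clique of size 6), so at least 6 colors are needed.
One proper 6-coloring: A=2, B=4, C=3, D=6, E=1, F=5, G=3. No two adjacent vertices share a color.

6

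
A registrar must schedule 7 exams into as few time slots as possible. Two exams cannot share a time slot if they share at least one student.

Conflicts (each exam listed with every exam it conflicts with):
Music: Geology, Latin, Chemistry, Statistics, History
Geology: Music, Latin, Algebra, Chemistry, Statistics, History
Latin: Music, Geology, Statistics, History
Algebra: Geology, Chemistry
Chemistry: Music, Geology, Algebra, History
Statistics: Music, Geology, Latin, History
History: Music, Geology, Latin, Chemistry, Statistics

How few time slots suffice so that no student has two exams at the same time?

Music, Geology, Latin, Statistics, History are mutually in conflict, so at least 5 time slots are needed.
5 time slots suffice: time slot 1 → {Geology}; time slot 2 → {Music, Algebra}; time slot 3 → {History}; time slot 4 → {Latin, Chemistry}; time slot 5 → {Statistics}. Each listed conflict is separated.

5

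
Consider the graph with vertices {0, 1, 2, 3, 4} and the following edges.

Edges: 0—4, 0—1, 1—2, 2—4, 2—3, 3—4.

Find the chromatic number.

2, 3, 4 are pairwise adjacent, so at least 3 colors are needed.
One proper 3-coloring: 0=blue, 1=red, 2=blue, 3=green, 4=red. No two adjacent vertices share a color.

3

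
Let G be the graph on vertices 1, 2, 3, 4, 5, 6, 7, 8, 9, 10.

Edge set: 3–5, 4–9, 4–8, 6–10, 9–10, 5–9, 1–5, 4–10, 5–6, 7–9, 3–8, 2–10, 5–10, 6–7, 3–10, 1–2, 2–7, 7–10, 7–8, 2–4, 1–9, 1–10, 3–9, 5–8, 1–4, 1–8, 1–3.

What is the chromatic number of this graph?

1, 3, 5, 9, 10 are mutually adjacent (a clique of size 5), so at least 5 colors are needed.
One proper 5-coloring: 1=b, 2=c, 3=e, 4=d, 5=d, 6=c, 7=b, 8=a, 9=c, 10=a. Each edge has distinct colors on its endpoints.

5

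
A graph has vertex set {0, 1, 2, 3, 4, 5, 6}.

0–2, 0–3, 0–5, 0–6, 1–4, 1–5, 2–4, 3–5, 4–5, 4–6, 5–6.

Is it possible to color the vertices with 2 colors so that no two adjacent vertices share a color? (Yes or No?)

No

4, 5, 6 form a triangle, so at least 3 colors are needed.
So 2 colors are not enough.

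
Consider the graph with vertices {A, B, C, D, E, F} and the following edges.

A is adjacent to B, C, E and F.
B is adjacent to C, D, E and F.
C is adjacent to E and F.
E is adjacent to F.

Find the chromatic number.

A, B, C, E, F are mutually adjacent (a clique of size 5), so at least 5 colors are needed.
5 colors suffice: color 1 → {B}; color 2 → {D, F}; color 3 → {E}; color 4 → {A}; color 5 → {C}. No two adjacent vertices share a color.

5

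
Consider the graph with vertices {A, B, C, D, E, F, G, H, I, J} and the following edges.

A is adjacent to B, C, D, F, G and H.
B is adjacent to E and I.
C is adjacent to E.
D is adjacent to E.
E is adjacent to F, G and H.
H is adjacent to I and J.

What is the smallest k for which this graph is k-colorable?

B and E are adjacent, so at least 2 colors are needed.
2 colors suffice: color red → {A, E, I, J}; color blue → {B, C, D, F, G, H}. Every edge joins two different colors.

2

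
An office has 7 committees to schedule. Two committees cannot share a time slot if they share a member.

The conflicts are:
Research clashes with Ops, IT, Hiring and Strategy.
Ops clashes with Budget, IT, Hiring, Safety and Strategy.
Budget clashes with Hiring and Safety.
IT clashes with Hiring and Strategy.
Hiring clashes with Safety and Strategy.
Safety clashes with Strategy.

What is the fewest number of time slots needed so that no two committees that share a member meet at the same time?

Research, Ops, IT, Hiring, Strategy pairwise conflict, so at least 5 time slots are needed.
5 time slots suffice: time slot 1 → {Hiring}; time slot 2 → {Ops}; time slot 3 → {Budget, Strategy}; time slot 4 → {IT, Safety}; time slot 5 → {Research}. Every pair that conflicts lands in different time slots.

5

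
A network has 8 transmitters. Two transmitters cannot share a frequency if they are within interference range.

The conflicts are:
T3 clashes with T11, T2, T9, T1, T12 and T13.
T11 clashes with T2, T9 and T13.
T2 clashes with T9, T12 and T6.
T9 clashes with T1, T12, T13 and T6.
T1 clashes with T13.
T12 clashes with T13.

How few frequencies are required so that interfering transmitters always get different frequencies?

T3, T9, T1, T13 pairwise conflict, so at least 4 frequencies are needed.
4 frequencies suffice: frequency 1 → {T9}; frequency 2 → {T3, T6}; frequency 3 → {T2, T13}; frequency 4 → {T11, T1, T12}. Each listed conflict is separated.

4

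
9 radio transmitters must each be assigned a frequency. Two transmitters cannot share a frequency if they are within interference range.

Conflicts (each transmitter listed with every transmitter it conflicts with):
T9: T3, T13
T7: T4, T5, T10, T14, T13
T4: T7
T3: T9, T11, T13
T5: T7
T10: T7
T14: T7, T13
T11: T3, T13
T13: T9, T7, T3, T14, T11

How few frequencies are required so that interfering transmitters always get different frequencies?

3

T7, T14, T13 all conflict with each other, so at least 3 frequencies are needed.
3 frequencies suffice: frequency 1 → {T4, T5, T10, T13}; frequency 2 → {T7, T3}; frequency 3 → {T9, T14, T11}. Every pair that conflicts lands in different frequencies.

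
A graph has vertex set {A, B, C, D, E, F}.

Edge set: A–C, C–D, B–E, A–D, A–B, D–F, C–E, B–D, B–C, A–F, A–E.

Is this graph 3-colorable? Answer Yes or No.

A, B, C, E form a clique, so at least 4 colors are needed.
So 3 colors are not enough.

No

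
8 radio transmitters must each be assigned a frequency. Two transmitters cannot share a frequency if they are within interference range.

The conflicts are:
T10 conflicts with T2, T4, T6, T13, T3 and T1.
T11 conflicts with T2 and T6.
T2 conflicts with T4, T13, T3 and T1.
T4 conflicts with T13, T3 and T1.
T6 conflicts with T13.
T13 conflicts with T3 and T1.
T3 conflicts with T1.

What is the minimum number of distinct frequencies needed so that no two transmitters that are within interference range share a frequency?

6

T10, T2, T4, T13, T3, T1 pairwise conflict, so at least 6 frequencies are needed.
Using 6 frequencies: T10=2, T11=2, T2=1, T4=4, T6=1, T13=3, T3=5, T1=6. Every pair that conflicts lands in different frequencies.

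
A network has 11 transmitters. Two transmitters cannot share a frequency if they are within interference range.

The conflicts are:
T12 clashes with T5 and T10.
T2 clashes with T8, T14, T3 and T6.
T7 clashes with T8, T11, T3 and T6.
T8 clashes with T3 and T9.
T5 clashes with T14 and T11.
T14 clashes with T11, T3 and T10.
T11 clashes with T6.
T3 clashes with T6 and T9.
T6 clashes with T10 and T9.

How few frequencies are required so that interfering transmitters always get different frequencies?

T5, T14, T11 pairwise conflict, so at least 3 frequencies are needed.
3 frequencies suffice: frequency 1 → {T11, T3, T10}; frequency 2 → {T12, T8, T14, T6}; frequency 3 → {T2, T7, T5, T9}. Every pair that conflicts lands in different frequencies.

3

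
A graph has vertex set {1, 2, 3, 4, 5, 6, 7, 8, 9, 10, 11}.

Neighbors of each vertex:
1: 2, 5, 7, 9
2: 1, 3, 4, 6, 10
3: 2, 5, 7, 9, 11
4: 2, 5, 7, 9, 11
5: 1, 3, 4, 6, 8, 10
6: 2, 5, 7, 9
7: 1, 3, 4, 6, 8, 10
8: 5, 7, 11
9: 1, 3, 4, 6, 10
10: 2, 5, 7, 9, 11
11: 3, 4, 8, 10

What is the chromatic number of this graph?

2

8 and 11 are adjacent, so at least 2 colors are needed.
2 colors suffice: 1=b, 2=a, 3=b, 4=b, 5=a, 6=b, 7=a, 8=b, 9=a, 10=b, 11=a. No two adjacent vertices share a color.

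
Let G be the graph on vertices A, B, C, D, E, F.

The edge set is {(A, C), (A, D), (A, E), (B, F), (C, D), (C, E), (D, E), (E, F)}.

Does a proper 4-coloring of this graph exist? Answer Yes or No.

The chromatic number is 4. A, C, D, E are mutually adjacent (a clique of size 4), so at least 4 colors are needed.
A valid assignment using 4 colors: A=3, B=1, C=4, D=2, E=1, F=2.
That is already a proper 4-coloring.

Yes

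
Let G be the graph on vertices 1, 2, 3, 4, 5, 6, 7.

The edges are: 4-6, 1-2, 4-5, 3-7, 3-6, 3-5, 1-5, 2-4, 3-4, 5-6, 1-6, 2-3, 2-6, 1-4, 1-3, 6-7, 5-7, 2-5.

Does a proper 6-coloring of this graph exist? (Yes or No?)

Yes

The chromatic number is 6. 1, 2, 3, 4, 5, 6 form a clique, so at least 6 colors are needed.
6 colors suffice: color red → {5}; color blue → {3}; color green → {6}; color yellow → {1, 7}; color purple → {4}; color orange → {2}.
That is already a proper 6-coloring.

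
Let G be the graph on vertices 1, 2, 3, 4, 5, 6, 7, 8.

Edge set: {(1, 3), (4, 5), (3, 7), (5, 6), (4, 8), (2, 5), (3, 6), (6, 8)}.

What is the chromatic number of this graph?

2

3 and 6 are adjacent, so at least 2 colors are needed.
2 colors suffice: color a → {3, 5, 8}; color b → {1, 2, 4, 6, 7}. Each edge has distinct colors on its endpoints.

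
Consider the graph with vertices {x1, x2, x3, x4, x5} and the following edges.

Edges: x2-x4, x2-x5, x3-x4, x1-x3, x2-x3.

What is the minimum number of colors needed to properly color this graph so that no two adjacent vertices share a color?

3

x2, x3, x4 are mutually adjacent, so at least 3 colors are needed.
3 colors suffice: color 1 → {x3, x5}; color 2 → {x1, x2}; color 3 → {x4}. Every edge joins two different colors.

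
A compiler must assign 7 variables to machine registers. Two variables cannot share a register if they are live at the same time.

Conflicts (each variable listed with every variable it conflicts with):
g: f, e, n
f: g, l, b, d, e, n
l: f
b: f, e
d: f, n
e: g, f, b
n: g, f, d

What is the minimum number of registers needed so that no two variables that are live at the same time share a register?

f, d, n all conflict with each other, so at least 3 registers are needed.
3 registers suffice: register 1 → {f}; register 2 → {l, e, n}; register 3 → {g, b, d}. Every pair that conflicts lands in different registers.

3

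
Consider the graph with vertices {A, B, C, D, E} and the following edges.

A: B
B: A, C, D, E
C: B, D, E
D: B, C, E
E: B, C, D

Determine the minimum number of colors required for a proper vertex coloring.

4

B, C, D, E form a clique, so at least 4 colors are needed.
4 colors suffice: color red → {B}; color blue → {A, E}; color green → {C}; color yellow → {D}. Every edge joins two different colors.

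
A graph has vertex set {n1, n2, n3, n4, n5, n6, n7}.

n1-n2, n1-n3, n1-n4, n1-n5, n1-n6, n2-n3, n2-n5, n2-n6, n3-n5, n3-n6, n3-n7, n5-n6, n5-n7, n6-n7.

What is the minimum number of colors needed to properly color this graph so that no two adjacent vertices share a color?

n1, n2, n3, n5, n6 form a clique, so at least 5 colors are needed.
5 colors suffice: color 1 → {n4, n5}; color 2 → {n1, n7}; color 3 → {n6}; color 4 → {n3}; color 5 → {n2}. Every edge joins two different colors.

5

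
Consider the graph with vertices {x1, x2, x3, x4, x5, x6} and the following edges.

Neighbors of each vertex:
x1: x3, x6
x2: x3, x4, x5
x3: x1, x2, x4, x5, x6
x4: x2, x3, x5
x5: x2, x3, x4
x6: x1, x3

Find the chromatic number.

4

x2, x3, x4, x5 are mutually adjacent (a clique of size 4), so at least 4 colors are needed.
4 colors suffice: color 1 → {x3}; color 2 → {x5, x6}; color 3 → {x1, x4}; color 4 → {x2}. Every edge joins two different colors.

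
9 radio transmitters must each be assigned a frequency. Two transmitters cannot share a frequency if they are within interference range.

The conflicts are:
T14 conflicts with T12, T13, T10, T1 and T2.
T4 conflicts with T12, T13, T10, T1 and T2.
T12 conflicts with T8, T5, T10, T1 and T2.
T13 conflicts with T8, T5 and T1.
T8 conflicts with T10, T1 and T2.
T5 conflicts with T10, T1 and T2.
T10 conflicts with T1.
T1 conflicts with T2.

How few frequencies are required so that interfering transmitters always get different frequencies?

T14, T12, T1, T2 pairwise conflict, so at least 4 frequencies are needed.
4 frequencies suffice: frequency 1 → {T1}; frequency 2 → {T12, T13}; frequency 3 → {T10, T2}; frequency 4 → {T14, T4, T8, T5}. No two conflicting transmitters share a frequency.

4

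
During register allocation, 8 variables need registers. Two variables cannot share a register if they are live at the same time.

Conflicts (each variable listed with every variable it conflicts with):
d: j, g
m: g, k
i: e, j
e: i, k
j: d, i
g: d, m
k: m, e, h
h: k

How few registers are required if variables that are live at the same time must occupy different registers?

The cycle e-k-m-g-d-j-i-e has odd length 7, so it cannot be 2-colored; at least 3 registers are needed.
3 registers suffice: register 1 → {j, g, k}; register 2 → {d, m, e, h}; register 3 → {i}. Every pair that conflicts lands in different registers.

3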